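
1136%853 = 283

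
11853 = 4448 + 7405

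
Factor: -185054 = -1*2^1*67^1*1381^1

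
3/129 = 1/43 ≈ 0.0233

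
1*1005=1005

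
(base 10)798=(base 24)196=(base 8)1436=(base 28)10e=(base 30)qi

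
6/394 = 3/197 ≈ 0.0152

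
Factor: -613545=-1 * 3^1 * 5^1 * 40903^1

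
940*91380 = 85897200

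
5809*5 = 29045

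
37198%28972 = 8226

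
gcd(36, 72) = 36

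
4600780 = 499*9220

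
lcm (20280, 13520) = 40560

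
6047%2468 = 1111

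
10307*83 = 855481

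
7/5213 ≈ 0.00134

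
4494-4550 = -56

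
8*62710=501680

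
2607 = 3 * 869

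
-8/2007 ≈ -0.00399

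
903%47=10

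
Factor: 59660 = 2^2*5^1*19^1*157^1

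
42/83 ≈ 0.506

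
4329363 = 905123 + 3424240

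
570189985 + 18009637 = 588199622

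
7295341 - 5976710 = 1318631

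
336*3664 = 1231104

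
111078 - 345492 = -234414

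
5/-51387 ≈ -0.0000973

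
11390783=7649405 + 3741378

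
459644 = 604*761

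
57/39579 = 19/13193 ≈ 0.00144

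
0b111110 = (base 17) 3b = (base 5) 222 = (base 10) 62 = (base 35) 1r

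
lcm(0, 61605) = 0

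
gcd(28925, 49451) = 1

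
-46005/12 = -15335/4 = -3833.75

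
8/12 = 2/3 ≈ 0.667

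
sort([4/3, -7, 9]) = [-7, 4/3, 9]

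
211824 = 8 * 26478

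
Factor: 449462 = 2^1*13^1*59^1*293^1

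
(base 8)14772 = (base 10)6650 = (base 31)6sg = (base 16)19fa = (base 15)1e85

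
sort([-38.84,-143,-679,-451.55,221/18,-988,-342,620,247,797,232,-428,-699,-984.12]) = [-988,-984.12,-699,-679,-451.55,-428,-342,-143,-38.84,221/18,232,247,620,797]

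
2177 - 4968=-2791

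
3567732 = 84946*42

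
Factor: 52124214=2^1 * 3^1 * 8687369^1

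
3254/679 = 4 + 538/679≈4.79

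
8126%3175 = 1776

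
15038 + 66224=81262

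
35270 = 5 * 7054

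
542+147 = 689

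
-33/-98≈0.337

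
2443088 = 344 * 7102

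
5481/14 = 391 + 1/2 = 391.50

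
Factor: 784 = 2^4 * 7^2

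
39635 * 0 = 0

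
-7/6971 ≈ -0.00100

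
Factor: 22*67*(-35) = -1*2^1*5^1*7^1*11^1*67^1 = -51590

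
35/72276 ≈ 0.000484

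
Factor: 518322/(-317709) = -1*2^1*3^(-2)*7^1*41^(-1)*43^1 = -602/369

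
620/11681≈0.0531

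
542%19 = 10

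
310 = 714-404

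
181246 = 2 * 90623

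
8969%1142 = 975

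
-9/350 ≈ -0.0257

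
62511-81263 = -18752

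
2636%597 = 248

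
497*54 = 26838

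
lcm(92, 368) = 368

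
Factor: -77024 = -1*2^5*29^1*83^1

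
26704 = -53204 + 79908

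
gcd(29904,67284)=7476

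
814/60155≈0.0135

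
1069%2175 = 1069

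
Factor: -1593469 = -1*127^1*12547^1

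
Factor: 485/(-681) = -1 * 3^(-1) * 5^1 * 97^1 * 227^(-1)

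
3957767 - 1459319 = 2498448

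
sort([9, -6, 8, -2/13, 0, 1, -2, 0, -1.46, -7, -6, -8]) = [-8, -7, -6, -6, -2, -1.46, -2/13, 0, 0, 1, 8, 9]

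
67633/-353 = -191 - 210/353 ≈ -191.59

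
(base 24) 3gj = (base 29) 2fe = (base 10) 2131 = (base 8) 4123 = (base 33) 1vj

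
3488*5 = 17440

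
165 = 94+71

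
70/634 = 35/317 ≈ 0.110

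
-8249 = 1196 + -9445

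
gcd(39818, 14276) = 86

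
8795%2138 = 243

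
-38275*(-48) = 1837200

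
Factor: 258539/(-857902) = -1 * 2^(-1) * 258539^1 * 428951^(-1)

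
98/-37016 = -7/2644 ≈ -0.00265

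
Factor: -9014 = -1 * 2^1 * 4507^1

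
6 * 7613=45678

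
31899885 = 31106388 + 793497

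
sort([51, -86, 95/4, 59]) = [-86, 95/4, 51, 59]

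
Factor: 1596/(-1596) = -1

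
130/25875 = 26/5175 ≈ 0.00502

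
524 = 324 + 200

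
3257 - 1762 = 1495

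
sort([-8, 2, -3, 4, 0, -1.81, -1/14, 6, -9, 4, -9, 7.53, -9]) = [-9, -9, -9, -8, -3, -1.81, -1/14, 0, 2, 4, 4, 6, 7.53]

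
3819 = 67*57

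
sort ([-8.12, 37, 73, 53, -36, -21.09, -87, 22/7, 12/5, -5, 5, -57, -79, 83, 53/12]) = [-87, -79, -57, -36, -21.09, -8.12, -5, 12/5, 22/7, 53/12, 5, 37, 53, 73, 83]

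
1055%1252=1055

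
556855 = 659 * 845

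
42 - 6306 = -6264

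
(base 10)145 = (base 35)45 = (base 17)89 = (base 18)81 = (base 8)221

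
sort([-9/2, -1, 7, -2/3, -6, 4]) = [-6, -9/2, -1, -2/3, 4, 7]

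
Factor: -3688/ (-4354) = 2^2*7^ (-1)*311^ (-1)*461^1 = 1844/2177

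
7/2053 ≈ 0.00341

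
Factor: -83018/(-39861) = 2^1*3^(-2)*13^1*31^1*43^(-1) = 806/387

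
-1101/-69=367/23 ≈ 15.96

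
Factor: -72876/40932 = -1*3^(-2)*379^(-1)*6073^1 = -6073/3411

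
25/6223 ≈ 0.00402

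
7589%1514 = 19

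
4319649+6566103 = 10885752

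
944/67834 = 472/33917 ≈ 0.0139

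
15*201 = 3015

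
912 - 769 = 143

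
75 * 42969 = 3222675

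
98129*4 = 392516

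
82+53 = 135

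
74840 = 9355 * 8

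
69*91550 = 6316950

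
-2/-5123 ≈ 0.000390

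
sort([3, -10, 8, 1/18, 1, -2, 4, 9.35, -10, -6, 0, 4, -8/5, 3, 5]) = [-10, -10, -6, -2, -8/5, 0, 1/18, 1, 3, 3, 4, 4, 5, 8, 9.35]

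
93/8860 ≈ 0.0105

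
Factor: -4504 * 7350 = -1 * 2^4 * 3^1 * 5^2 * 7^2 * 563^1 = -33104400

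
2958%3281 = 2958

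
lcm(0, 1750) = 0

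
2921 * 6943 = 20280503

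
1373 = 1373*1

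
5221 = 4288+933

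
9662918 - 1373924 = 8288994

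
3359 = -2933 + 6292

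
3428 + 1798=5226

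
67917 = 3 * 22639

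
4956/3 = 1652 = 1652.00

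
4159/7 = 594 + 1/7 ≈ 594.14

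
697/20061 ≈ 0.0347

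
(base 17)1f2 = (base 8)1042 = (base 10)546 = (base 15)266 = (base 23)10h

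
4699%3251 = 1448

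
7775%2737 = 2301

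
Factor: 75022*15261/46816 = 2^(-4)*3^1*7^(-1)*11^(-1)*19^(-1)*5087^1*37511^1 = 572455371/23408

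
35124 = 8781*4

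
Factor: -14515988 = -1*2^2*37^1*98081^1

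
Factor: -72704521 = -1*41^1*1773281^1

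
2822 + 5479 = 8301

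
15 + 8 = 23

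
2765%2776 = 2765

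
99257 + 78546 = 177803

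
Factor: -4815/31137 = -1*3^1*5^1*97^(-1) = -15/97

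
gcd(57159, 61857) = 783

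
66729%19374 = 8607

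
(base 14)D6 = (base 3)20222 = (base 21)8K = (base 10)188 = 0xBC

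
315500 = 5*63100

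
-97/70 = -1 - 27/70 ≈ -1.39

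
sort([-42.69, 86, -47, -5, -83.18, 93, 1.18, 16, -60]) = [-83.18, -60, -47, -42.69, -5, 1.18, 16, 86, 93]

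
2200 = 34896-32696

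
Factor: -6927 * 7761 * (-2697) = 3^3 * 13^1 * 29^1 * 31^1 * 199^1 * 2309^1 = 144991925559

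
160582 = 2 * 80291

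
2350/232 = 10 + 15/116 ≈ 10.13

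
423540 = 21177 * 20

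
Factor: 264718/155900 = 2^(-1) * 5^(-2) * 107^1 * 1237^1 * 1559^(-1) = 132359/77950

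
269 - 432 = -163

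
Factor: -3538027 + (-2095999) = -1*2^1*587^1*4799^1 = -5634026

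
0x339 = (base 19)258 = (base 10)825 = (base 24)1a9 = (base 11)690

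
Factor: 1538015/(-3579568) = -1*2^(-4)*5^1*29^1*409^(-1)*547^(-1)*10607^1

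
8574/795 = 2858/265 ≈ 10.78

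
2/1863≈0.00107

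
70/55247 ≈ 0.00127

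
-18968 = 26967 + -45935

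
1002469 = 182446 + 820023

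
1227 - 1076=151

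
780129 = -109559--889688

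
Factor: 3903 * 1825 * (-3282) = -1 * 2^1 * 3^2 * 5^2 * 73^1 * 547^1 * 1301^1 = -23377603950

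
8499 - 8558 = -59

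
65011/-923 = -70 - 401/923 ≈ -70.43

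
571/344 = 1 + 227/344 ≈ 1.66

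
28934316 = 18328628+10605688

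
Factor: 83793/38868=2^(-2) * 17^1 * 31^1 * 41^(-1) * 53^1 * 79^(-1)=27931/12956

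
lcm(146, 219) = 438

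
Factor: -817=-1*19^1*43^1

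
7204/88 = 81 + 19/22 ≈ 81.86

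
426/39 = 10 + 12/13 ≈ 10.92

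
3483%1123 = 114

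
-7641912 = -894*8548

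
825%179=109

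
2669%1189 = 291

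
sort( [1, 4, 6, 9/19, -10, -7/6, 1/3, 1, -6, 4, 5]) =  [-10, -6, -7/6, 1/3, 9/19, 1, 1, 4, 4, 5, 6]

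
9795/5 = 1959 = 1959.00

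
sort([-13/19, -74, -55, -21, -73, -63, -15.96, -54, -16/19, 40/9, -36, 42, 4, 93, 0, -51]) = [-74, -73, -63, -55, -54, -51, -36, -21, -15.96, -16/19, -13/19, 0, 4, 40/9, 42, 93]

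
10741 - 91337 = -80596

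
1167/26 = 44 + 23/26 ≈ 44.88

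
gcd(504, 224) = 56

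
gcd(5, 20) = 5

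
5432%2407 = 618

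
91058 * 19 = 1730102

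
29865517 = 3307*9031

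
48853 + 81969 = 130822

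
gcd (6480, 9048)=24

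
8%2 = 0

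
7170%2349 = 123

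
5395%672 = 19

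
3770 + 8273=12043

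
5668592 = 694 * 8168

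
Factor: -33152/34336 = -1*2^2*7^1*29^(-1) = -28/29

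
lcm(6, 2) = 6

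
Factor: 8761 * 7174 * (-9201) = -1 * 2^1 * 3^1 * 17^1 * 211^1 * 3067^1 * 8761^1 = -578295860214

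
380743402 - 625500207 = -244756805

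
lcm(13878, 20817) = 41634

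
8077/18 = 448 + 13/18≈448.72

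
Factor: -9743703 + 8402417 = -1*2^1*19^1*47^1*751^1 = -1341286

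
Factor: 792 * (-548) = -1 * 2^5 * 3^2 * 11^1 * 137^1 = -434016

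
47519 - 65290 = -17771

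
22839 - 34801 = -11962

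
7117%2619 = 1879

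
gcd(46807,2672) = 1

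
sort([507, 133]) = [133, 507]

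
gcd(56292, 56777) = 1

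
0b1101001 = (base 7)210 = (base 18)5f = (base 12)89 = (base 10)105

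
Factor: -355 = -1*5^1*71^1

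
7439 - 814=6625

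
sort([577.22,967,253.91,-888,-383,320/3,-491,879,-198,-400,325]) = [-888,-491,-400,-383,-198,320/3,253.91,325,577.22,879,967]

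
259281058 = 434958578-175677520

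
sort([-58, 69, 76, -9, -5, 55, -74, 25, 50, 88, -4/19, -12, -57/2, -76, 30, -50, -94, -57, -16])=[-94, -76, -74, -58, -57, -50, -57/2, -16, -12, -9, -5, -4/19, 25, 30, 50, 55, 69, 76, 88]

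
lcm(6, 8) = 24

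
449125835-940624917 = -491499082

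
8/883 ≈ 0.00906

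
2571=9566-6995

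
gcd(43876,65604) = 28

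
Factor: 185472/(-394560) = -1 * 2^1 * 5^(-1) * 7^1 * 23^1 * 137^(-1) = -322/685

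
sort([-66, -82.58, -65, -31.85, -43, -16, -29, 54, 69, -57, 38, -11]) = [-82.58, -66, -65, -57, -43, -31.85, -29, -16, -11, 38, 54, 69]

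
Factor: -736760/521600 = -1*2^(-4)*5^(-1)*113^1 = -113/80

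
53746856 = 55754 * 964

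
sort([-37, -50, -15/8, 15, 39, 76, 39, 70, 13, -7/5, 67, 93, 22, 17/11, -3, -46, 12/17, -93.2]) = [-93.2, -50, -46, -37, -3, -15/8, -7/5, 12/17, 17/11, 13, 15, 22, 39, 39, 67, 70, 76, 93]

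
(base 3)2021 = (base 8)75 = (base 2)111101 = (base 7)115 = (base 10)61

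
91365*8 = 730920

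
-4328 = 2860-7188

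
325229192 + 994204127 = 1319433319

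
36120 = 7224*5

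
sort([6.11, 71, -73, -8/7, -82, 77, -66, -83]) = [-83, -82, -73, -66, -8/7, 6.11, 71, 77]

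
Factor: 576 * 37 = 2^6 * 3^2 * 37^1 = 21312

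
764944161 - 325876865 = 439067296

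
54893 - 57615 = -2722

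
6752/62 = 3376/31 ≈ 108.90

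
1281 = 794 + 487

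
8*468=3744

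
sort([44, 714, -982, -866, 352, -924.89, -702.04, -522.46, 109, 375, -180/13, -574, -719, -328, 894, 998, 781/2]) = [-982, -924.89, -866, -719, -702.04, -574, -522.46, -328, -180/13, 44, 109, 352, 375, 781/2, 714, 894, 998]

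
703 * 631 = 443593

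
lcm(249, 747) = 747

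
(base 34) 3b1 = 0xf03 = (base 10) 3843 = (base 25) 63i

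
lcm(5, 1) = 5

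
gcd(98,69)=1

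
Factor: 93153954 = 2^1 * 3^1 * 61^1 * 254519^1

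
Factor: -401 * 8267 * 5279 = -1 * 7^1 * 401^1 * 1181^1 * 5279^1 = -17500238693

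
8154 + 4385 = 12539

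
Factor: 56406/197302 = 3^1*79^1*829^ (-1) = 237/829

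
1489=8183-6694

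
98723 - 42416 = 56307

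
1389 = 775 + 614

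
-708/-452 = 177/113 ≈ 1.57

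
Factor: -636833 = -1*31^1*20543^1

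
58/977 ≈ 0.0594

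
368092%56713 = 27814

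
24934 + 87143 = 112077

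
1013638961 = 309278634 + 704360327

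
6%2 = 0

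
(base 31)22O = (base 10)2008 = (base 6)13144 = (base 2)11111011000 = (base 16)7D8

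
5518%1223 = 626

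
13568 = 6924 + 6644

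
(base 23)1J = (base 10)42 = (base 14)30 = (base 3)1120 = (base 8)52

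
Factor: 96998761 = 96998761^1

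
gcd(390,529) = 1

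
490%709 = 490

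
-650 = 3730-4380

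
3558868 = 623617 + 2935251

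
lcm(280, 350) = 1400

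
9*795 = 7155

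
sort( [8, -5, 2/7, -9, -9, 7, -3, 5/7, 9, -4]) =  [-9, -9, -5, -4, -3, 2/7, 5/7, 7, 8, 9]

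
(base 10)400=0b110010000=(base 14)208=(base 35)bf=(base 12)294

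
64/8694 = 32/4347≈0.00736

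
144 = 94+50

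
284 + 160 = 444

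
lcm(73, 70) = 5110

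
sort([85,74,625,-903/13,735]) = [-903/13,74,85,625,735]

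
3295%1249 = 797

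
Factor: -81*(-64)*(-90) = -1*2^7*3^6*5^1 = -466560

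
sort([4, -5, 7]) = [-5, 4, 7]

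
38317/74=517 + 59/74 ≈ 517.80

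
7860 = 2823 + 5037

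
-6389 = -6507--118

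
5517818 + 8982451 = 14500269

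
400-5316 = -4916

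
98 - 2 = 96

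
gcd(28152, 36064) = 184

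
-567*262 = -148554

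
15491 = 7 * 2213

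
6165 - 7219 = -1054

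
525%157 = 54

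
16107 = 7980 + 8127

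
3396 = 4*849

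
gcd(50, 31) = 1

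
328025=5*65605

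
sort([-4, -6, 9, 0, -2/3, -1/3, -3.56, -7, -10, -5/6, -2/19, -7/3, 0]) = [-10, -7, -6, -4, -3.56, -7/3, -5/6, -2/3, -1/3, -2/19, 0, 0, 9]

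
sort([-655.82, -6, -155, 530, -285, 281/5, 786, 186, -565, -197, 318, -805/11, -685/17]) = [-655.82, -565, -285, -197, -155, -805/11, -685/17, -6, 281/5, 186, 318, 530, 786]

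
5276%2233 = 810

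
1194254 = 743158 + 451096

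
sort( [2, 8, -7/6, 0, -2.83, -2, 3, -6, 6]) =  [-6, -2.83, -2, -7/6, 0, 2, 3, 6, 8]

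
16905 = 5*3381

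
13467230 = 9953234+3513996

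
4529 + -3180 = 1349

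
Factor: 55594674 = 2^1*3^4*343177^1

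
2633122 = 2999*878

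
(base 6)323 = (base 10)123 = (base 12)a3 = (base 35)3i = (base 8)173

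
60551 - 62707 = -2156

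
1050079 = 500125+549954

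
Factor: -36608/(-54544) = 2^4*7^(-1)*11^1*13^1*487^(-1) = 2288/3409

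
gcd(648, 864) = 216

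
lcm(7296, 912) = 7296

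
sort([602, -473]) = [-473, 602]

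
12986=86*151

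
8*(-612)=-4896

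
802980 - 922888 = -119908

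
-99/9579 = -33/3193 ≈ -0.0103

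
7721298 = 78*98991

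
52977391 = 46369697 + 6607694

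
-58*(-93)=5394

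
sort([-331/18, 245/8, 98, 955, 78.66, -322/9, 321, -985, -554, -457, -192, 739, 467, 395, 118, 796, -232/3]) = [-985, -554, -457, -192, -232/3, -322/9, -331/18, 245/8, 78.66, 98, 118, 321, 395, 467, 739, 796, 955]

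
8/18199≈0.000440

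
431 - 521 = -90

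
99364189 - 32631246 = 66732943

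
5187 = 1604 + 3583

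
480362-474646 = 5716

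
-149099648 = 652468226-801567874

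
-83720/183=-457-89/183 ≈ -457.49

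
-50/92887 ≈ -0.000538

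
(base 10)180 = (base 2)10110100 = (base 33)5f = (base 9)220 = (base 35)55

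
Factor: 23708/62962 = 2^1 * 5927^1 * 31481^(-1) = 11854/31481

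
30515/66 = 462 + 23/66≈462.35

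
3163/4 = 790 + 3/4 = 790.75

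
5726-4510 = 1216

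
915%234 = 213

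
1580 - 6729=-5149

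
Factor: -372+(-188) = -1*2^4*5^1*7^1 = -560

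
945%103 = 18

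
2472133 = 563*4391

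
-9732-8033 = -17765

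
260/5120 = 13/256 ≈ 0.0508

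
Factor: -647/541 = -1*541^(-1)*647^1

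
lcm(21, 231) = 231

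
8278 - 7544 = 734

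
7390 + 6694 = 14084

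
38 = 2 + 36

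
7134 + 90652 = 97786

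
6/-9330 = -1/1555 ≈ -0.000643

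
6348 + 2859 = 9207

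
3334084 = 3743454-409370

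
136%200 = 136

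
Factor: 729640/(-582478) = -1 * 2^2 * 5^1 * 13^(-1) * 17^1 * 29^1 * 37^1 * 43^(-1) * 521^(-1) = -364820/291239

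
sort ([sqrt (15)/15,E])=[sqrt (15)/15,E]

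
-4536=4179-8715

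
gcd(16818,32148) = 6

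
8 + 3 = 11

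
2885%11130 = 2885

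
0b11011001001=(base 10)1737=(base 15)7ac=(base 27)2a9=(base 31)1p1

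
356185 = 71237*5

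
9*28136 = 253224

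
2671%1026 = 619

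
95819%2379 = 659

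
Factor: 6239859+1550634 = 3^1 * 61^1 * 42571^1 = 7790493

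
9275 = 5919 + 3356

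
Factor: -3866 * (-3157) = 2^1 * 7^1 * 11^1 * 41^1 * 1933^1 = 12204962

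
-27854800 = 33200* (-839)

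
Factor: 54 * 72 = 2^4 * 3^5 = 3888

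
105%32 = 9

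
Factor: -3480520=-1*2^3*5^1*87013^1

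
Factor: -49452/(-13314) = 2^1*7^(-1)*13^1 = 26/7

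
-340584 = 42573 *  (-8)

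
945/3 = 315 = 315.00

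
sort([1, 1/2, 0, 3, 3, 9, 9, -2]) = [-2, 0, 1/2, 1, 3, 3, 9, 9]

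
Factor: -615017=-1*13^1*47309^1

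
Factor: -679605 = -1 * 3^1 * 5^1 * 45307^1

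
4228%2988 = 1240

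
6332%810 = 662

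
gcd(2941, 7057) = 1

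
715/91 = 55/7 ≈ 7.86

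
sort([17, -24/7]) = [-24/7, 17]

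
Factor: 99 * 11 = 3^2 * 11^2 = 1089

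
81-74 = 7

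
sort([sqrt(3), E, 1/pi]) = [1/pi, sqrt(3), E]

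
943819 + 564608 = 1508427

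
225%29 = 22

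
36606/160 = 18303/80 ≈ 228.79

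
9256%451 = 236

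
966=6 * 161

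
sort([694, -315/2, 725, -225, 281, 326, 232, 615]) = [-225, -315/2, 232, 281, 326, 615, 694, 725]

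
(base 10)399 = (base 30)d9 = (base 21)j0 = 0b110001111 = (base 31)cr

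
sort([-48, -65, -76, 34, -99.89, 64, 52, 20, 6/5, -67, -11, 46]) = [-99.89, -76, -67, -65, -48, -11, 6/5, 20, 34, 46, 52, 64]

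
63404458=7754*8177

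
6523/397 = 16 + 171/397 ≈ 16.43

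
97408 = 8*12176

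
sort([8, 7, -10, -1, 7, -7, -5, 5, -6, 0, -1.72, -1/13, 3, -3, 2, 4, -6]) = [-10, -7, -6, -6, -5, -3, -1.72, -1, -1/13, 0, 2, 3, 4, 5, 7, 7, 8]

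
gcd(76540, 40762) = 178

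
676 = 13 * 52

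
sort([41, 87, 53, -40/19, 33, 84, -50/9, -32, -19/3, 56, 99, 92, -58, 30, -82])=[-82, -58, -32, -19/3, -50/9, -40/19, 30, 33, 41, 53, 56, 84, 87, 92, 99]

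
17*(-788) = -13396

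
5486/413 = 13+117/413 ≈ 13.28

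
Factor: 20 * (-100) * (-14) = 2^5 * 5^3 * 7^1 = 28000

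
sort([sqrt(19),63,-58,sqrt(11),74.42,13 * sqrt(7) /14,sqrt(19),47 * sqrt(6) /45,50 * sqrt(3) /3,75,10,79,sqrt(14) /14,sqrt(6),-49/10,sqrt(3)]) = [-58,-49/10,sqrt(14) /14,sqrt(3),sqrt(6),13 * sqrt(7) /14,47 * sqrt(6) /45,sqrt(11),sqrt(19),sqrt(19),10,50 * sqrt(3) /3,63,74.42,75,79]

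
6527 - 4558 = 1969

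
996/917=1 + 79/917 ≈ 1.09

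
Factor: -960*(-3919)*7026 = 2^7*3^2*5^1*1171^1*3919^1 = 26433498240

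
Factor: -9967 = -1 * 9967^1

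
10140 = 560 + 9580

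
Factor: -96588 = -1 * 2^2 * 3^2 * 2683^1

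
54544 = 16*3409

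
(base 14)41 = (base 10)57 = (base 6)133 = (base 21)2f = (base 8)71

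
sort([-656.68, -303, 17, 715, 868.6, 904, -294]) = [-656.68, -303, -294, 17, 715, 868.6, 904]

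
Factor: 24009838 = 2^1*23^1*79^1*6607^1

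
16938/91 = 186 + 12/91≈186.13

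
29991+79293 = 109284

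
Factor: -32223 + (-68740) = -1*17^1*5939^1 = -100963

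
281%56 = 1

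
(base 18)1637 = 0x1e9d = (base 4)1322131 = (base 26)bfb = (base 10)7837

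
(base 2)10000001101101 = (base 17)1bc5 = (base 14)304d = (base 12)4979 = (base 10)8301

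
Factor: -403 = -1*13^1*31^1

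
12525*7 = 87675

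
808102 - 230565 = 577537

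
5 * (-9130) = -45650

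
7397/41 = 180 + 17/41 ≈ 180.41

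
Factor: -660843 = -1*3^2*101^1*727^1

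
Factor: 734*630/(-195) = -1*2^2*3^1*7^1*13^(-1)*367^1 = -30828/13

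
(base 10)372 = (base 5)2442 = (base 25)em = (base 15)19c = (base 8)564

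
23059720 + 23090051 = 46149771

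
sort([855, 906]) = [855, 906]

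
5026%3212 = 1814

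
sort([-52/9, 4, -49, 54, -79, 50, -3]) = [-79, -49, -52/9, -3, 4, 50, 54]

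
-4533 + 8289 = 3756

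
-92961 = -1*92961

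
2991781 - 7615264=-4623483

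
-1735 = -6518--4783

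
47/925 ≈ 0.0508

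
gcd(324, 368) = 4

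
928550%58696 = 48110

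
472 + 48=520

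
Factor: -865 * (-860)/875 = 2^2 * 5^(-1) * 7^(-1) * 43^1 * 173^1 = 29756/35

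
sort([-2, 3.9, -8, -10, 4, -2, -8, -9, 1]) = [-10, -9, -8, -8, -2, -2, 1, 3.9, 4]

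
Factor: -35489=-1*23^1*1543^1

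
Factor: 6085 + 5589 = 2^1*13^1*449^1 = 11674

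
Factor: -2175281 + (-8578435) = -1*2^2*3^1*896143^1 = -10753716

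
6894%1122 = 162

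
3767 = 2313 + 1454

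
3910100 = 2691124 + 1218976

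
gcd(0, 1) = 1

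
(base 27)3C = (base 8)135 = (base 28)39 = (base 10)93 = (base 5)333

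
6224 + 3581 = 9805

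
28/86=14/43 ≈ 0.326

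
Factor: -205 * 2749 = -1 * 5^1 * 41^1 * 2749^1 = -563545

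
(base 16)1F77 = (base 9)12040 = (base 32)7RN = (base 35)6K5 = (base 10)8055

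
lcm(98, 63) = 882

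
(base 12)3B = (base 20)27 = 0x2F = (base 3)1202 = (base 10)47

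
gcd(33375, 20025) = 6675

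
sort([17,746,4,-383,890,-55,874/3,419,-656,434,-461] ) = [-656,-461,-383,-55,4,17,874/3,419,434,746,890] 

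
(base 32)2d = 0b1001101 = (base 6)205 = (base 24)35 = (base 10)77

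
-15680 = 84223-99903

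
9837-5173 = 4664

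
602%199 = 5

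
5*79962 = 399810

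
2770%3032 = 2770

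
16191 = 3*5397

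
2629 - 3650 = -1021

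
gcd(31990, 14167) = 457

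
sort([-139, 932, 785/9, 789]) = [-139, 785/9, 789, 932]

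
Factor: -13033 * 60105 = -1 * 3^1 * 5^1 * 4007^1 * 13033^1 = -783348465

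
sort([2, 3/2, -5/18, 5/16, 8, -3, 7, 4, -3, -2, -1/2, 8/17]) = [-3, -3, -2, -1/2, -5/18, 5/16, 8/17, 3/2, 2, 4, 7, 8]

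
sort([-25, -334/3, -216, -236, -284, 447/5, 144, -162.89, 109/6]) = [-284, -236, -216, -162.89, -334/3, -25, 109/6, 447/5, 144]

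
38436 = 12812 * 3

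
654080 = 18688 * 35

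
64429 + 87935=152364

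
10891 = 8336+2555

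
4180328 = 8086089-3905761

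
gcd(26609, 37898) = 1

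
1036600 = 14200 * 73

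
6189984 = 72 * 85972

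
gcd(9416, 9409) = 1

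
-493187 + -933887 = -1427074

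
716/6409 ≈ 0.112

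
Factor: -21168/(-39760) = 3^3 * 5^(-1) * 7^1 * 71^(-1) = 189/355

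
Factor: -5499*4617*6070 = -1*2^1*3^7*5^1*13^1*19^1*47^1*607^1 = -154110519810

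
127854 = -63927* (-2)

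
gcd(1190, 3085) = 5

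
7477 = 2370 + 5107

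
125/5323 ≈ 0.0235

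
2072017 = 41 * 50537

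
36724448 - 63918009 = -27193561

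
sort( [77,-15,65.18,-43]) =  [-43,-15,65.18,77]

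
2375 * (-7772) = -18458500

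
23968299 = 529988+23438311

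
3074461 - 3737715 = -663254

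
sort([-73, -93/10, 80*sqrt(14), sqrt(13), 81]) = [-73, -93/10, sqrt(13), 81, 80*sqrt(14)]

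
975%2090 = 975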